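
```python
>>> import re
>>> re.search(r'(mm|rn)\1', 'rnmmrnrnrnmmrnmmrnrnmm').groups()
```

`\1` has to match the exact text group 1 already captured.
`search` walks the string left to right and returns the first match it finds.
The match spans [4:8] → 'rnrn'.
Captured: group 1 = 'rn'.

('rn',)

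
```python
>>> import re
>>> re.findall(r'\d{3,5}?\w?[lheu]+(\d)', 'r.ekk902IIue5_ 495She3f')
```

This matches 3 to 5 of a digit (lazy), then optionally a word character, then one or more of one of [lheu]; then a digit (captured).
`findall` collects group 1 from the one match (1 total).

['3']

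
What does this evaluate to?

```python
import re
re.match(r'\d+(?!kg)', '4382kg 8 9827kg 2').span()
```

`(?!…)`/`(?<!…)` only lets a position through if the neighbouring text does NOT match; no characters are consumed.
`match` is anchored at position 0; if the pattern doesn't fit there, it returns None.
The match spans [0:3] → '438'.

(0, 3)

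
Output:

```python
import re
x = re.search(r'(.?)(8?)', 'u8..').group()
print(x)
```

u8

The pattern matches optionally any character (captured); then optionally a literal '8' (captured).
The match spans [0:2] → 'u8'.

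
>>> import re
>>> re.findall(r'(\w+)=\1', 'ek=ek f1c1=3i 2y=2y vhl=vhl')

['ek', '2y', 'vhl']

After group 1 captures some text, `\1` only succeeds where that same text appears again.
Because there's exactly one group, `findall` drops the full match and keeps group 1 from each hit.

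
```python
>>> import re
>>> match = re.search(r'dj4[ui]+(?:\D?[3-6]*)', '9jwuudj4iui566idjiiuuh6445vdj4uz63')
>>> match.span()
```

(5, 14)

The match spans [5:14] → 'dj4iui566'.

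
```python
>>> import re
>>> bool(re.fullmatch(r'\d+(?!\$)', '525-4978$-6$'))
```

The negative lookaround is zero-width — it rules out positions where the adjacent text would match, without consuming anything.
`re.fullmatch` requires the pattern to consume the entire string.
Here there's no way to consume every character, so the call returns None, and `bool(None)` is False.

False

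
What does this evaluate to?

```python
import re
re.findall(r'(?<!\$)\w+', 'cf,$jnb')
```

['cf', 'nb']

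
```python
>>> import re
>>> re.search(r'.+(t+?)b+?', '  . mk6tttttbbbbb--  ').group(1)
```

The match spans [0:13] → '  . mk6tttttb'.
Captured: group 1 = 't'.

't'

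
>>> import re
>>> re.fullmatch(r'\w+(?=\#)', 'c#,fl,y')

None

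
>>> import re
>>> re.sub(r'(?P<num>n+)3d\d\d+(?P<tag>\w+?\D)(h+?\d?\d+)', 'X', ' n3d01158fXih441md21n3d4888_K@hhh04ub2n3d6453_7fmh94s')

Pattern: one or more of a literal 'n' (captured as 'num'); then the literal '3d', then a digit, then one or more of a digit; then one or more of a word character (lazy), then a non-digit (captured as 'tag'); then one or more of a literal 'h' (lazy), then optionally a digit, then one or more of a digit (captured).
Matches: at [1:16] → 'n3d01158fXih441'; at [20:35] → 'n3d4888_K@hhh04'; at [38:52] → 'n3d6453_7fmh94'.
`sub` substitutes 'X' at each match site.

' Xmd21Xub2Xs'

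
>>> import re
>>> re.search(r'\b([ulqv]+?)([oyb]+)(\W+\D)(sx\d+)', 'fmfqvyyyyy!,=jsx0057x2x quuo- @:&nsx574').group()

This matches a word boundary (`\b`, zero-width); then one or more of one of [ulqv] (lazy) (captured); then one or more of one of [oyb] (captured); then one or more of a non-word character, then a non-digit (captured); then the literal 'sx', then one or more of a digit (captured).
The match spans [24:39] → 'quuo- @:&nsx574'.

'quuo- @:&nsx574'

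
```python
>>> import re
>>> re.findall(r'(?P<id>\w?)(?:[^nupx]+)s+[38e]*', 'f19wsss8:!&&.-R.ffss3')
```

['f']

The pattern matches optionally a word character (captured as 'id'); then one or more of any character except [nupx] (non-capturing group); then one or more of the literal 's', then zero or more of one of [38e].
Matches: at [0:21] match 'f19wsss8:!&&.-R.ffss3', group 1 = 'f'.
With a single group, `findall` returns only what that group captured — 1 item.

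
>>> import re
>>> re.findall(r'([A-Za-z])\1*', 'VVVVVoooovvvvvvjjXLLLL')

The backreference `\1` re-matches whatever the first group consumed, character for character.
Walking the string: at [0:5] match 'VVVVV', group 1 = 'V'; at [5:9] match 'oooo', group 1 = 'o'; at [9:15] match 'vvvvvv', group 1 = 'v'; at [15:17] match 'jj', group 1 = 'j'; at [17:18] match 'X', group 1 = 'X'; ….
`findall` collects group 1 from each match (6 total).

['V', 'o', 'v', 'j', 'X', 'L']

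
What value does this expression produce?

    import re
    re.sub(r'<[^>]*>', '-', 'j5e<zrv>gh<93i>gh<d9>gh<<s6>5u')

Matches: at [3:8] → '<zrv>'; at [10:15] → '<93i>'; at [17:21] → '<d9>'; at [23:28] → '<<s6>'.
`sub` substitutes '-' at each match site.

'j5e-gh-gh-gh-5u'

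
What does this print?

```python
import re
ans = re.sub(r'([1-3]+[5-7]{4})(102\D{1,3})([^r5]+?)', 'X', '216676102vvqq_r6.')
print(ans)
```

Pattern: one or more of a character in [1-3], then exactly 4 of a character in [5-7] (captured); then the literal '102', then 1 to 3 of a non-digit (captured); then one or more of any character except [r5] (lazy) (captured).
Matches: at [0:13] → '216676102vvqq'.
Every occurrence is swapped for 'X'.

X_r6.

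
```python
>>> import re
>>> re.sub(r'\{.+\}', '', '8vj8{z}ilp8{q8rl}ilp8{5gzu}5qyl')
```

'8vj85qyl'

Matches: at [4:27] → '{z}ilp8{q8rl}ilp8{5gzu}'.
Each match is replaced by ''.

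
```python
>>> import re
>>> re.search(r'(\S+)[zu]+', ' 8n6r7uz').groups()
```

The pattern matches one or more of a non-whitespace character (captured); then one or more of one of [zu].
Unlike `match`, `search` isn't anchored — it looks for the pattern anywhere in the string.
The match spans [1:8] → '8n6r7uz'.
Captured: group 1 = '8n6r7u'.

('8n6r7u',)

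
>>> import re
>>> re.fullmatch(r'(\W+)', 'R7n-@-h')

None

This matches one or more of a non-word character (captured).
For `fullmatch`, every character of the input must be accounted for by the pattern.
Here the pattern can't cover the whole string, so the call returns None.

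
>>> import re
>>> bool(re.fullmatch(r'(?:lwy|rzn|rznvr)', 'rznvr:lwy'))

`fullmatch` succeeds only if the pattern covers the string from start to end.
Here the string isn't matched end-to-end, so the call returns None, and `bool(None)` is False.

False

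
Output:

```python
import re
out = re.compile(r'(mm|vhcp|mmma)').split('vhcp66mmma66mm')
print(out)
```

The regex engine tests alternatives in the order written; an earlier branch that matches wins even if a later one would match more.
Matches to split on: at [0:4] → 'vhcp'; at [6:8] → 'mm'; at [12:14] → 'mm'.
The group in the pattern means `split` returns the separators' captures alongside the pieces.

['', 'vhcp', '66', 'mm', 'ma66', 'mm', '']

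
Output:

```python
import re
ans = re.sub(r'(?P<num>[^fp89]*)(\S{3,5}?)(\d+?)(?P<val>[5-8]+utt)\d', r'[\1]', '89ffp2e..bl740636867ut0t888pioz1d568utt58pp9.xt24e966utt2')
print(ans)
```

Pattern: zero or more of any character except [fp89] (captured as 'num'); then 3 to 5 of a non-whitespace character (lazy) (captured); then one or more of a digit (lazy) (captured); then one or more of a character in [5-8], then the literal 'utt' (captured as 'val'); then a digit.
Matches: at [28:40] → 'ioz1d568utt5'; at [44:57] → '.xt24e966utt2'.
Each match is replaced using the text its own group 1 captured.

89ffp2e..bl740636867ut0t888p[ioz]8pp9[.xt2]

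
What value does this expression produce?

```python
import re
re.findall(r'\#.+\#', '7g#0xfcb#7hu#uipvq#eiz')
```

Since nothing is captured, `findall` lists the 1 matched substring directly.

['#0xfcb#7hu#uipvq#']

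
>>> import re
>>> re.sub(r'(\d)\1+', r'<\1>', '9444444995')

'9<4><9>5'

`\1` has to match the exact text group 1 already captured.
Matches: at [1:7] → '444444'; at [7:9] → '99'.
The replacement refers to a captured group, so each match is rewritten using its own captured text.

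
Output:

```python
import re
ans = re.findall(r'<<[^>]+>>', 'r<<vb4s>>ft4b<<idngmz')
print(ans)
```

['<<vb4s>>']

Scanning left to right: at [1:9] → '<<vb4s>>'.
Since nothing is captured, `findall` lists the 1 matched substring directly.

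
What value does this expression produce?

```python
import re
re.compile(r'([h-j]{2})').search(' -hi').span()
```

(2, 4)

This matches exactly 2 of a character in [h-j] (captured).
Unlike `match`, `search` isn't anchored — it looks for the pattern anywhere in the string.
The match spans [2:4] → 'hi'.
Captured: group 1 = 'hi'.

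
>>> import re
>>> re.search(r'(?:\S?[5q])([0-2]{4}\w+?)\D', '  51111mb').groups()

('1111m',)

This matches optionally a non-whitespace character, then one of [5q] (non-capturing group); then exactly 4 of a character in [0-2], then one or more of a word character (lazy) (captured); then a non-digit.
`re.search` tries every starting position until one works.
The match spans [2:9] → '51111mb'.
Captured: group 1 = '1111m'.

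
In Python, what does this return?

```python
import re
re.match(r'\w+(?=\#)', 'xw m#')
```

None

With `match`, the pattern is implicitly anchored at the beginning.
Here position 0 doesn't satisfy it, so the call returns None.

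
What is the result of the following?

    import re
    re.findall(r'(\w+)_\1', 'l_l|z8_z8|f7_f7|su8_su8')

['l', 'z8', 'f7', 'su8']

After group 1 captures some text, `\1` only succeeds where that same text appears again.
Scanning left to right: at [0:3] match 'l_l', group 1 = 'l'; at [4:9] match 'z8_z8', group 1 = 'z8'; at [10:15] match 'f7_f7', group 1 = 'f7'; at [16:23] match 'su8_su8', group 1 = 'su8'.
`findall` collects group 1 from each match (4 total).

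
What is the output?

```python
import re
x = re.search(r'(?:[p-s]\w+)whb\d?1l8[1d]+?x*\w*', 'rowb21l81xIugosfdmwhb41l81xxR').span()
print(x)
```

(0, 29)

Pattern: a character in [p-s], then one or more of a word character (non-capturing group); then the literal 'whb', then optionally a digit, then the literal '1l8'; then one or more of one of [1d] (lazy), then zero or more of a literal 'x', then zero or more of a word character.
The match spans [0:29] → 'rowb21l81xIugosfdmwhb41l81xxR'.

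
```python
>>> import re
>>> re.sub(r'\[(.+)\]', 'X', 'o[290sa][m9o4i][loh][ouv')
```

Each match is replaced by 'X'.

'oX[ouv'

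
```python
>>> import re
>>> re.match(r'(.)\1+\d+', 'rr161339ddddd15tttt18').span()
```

(0, 8)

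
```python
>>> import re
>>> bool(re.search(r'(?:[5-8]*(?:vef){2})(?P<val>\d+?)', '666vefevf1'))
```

False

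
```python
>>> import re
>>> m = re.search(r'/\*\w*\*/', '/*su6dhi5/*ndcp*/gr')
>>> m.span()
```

`re.search` tries every starting position until one works.
The match spans [9:17] → '/*ndcp*/'.

(9, 17)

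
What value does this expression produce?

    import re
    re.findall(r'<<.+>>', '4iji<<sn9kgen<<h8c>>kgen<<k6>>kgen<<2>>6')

['<<sn9kgen<<h8c>>kgen<<k6>>kgen<<2>>']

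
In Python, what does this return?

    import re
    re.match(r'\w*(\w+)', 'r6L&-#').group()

'r6L'

Pattern: zero or more of a word character; then one or more of a word character (captured).
`match` is anchored at position 0; if the pattern doesn't fit there, it returns None.
The match spans [0:3] → 'r6L'.
Captured: group 1 = 'L'.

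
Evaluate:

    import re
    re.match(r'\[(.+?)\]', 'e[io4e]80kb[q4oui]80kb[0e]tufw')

None

With `match`, the pattern is implicitly anchored at the beginning.
Here the pattern fails at index 0, so the call returns None.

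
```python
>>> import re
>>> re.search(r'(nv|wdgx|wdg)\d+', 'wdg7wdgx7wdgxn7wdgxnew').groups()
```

('wdg',)

The match spans [0:4] → 'wdg7'.
Captured: group 1 = 'wdg'.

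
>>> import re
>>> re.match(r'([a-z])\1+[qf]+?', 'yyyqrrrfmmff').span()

(0, 4)

A backreference is literal: `\1` must see the identical characters the first group matched.
With `match`, the pattern is implicitly anchored at the beginning.
The match spans [0:4] → 'yyyq'.
Captured: group 1 = 'y'.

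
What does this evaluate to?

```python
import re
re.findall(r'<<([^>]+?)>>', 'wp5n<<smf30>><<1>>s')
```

['smf30', '1']

Matches: at [4:13] match '<<smf30>>', group 1 = 'smf30'; at [13:18] match '<<1>>', group 1 = '1'.
Because there's exactly one group, `findall` drops the full match and keeps group 1 from each hit.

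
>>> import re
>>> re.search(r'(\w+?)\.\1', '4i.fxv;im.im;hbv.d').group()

A backreference is literal: `\1` must see the identical characters the first group matched.
`re.search` scans for the first position where the pattern succeeds.
The match spans [7:12] → 'im.im'.
Captured: group 1 = 'im'.

'im.im'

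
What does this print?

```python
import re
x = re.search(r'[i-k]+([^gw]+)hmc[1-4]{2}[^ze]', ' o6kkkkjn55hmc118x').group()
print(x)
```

kkkkjn55hmc118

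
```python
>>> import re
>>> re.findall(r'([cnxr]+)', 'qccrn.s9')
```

['ccrn']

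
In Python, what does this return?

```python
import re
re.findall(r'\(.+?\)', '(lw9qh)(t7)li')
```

['(lw9qh)', '(t7)']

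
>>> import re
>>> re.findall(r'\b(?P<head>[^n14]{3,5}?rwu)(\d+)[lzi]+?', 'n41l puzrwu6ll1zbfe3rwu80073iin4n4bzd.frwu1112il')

This matches a word boundary (`\b`, zero-width); then 3 to 5 of any character except [n14] (lazy), then the literal 'rwu' (captured as 'head'); then one or more of a digit (captured); then one or more of one of [lzi] (lazy).
`findall` packs the 2 group values into a tuple for every match.

[(' puzrwu', '6')]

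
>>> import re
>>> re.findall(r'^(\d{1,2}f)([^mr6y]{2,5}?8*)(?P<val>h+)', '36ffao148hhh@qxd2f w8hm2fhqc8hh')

This matches anchored at the start of the string; then 1 to 2 of a digit, then the literal 'f' (captured); then 2 to 5 of any character except [mr6y] (lazy), then zero or more of the literal '8' (captured); then one or more of a literal 'h' (captured as 'val').
3 groups means the one result is a tuple of 3 captured strings — 1 here.

[('36f', 'fao148', 'hhh')]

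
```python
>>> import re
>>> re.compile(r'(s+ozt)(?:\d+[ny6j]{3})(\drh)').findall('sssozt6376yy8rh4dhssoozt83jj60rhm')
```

[('sssozt', '8rh')]

This matches one or more of a literal 's', then the literal 'ozt' (captured); then one or more of a digit, then exactly 3 of one of [ny6j] (non-capturing group); then a digit, then the literal 'rh' (captured).
Walking the string: at [0:15] match 'sssozt6376yy8rh', groups = ('sssozt', '8rh').
2 groups means the one result is a tuple of 2 captured strings — 1 here.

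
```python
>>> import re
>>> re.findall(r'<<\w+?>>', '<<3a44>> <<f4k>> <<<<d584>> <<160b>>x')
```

['<<3a44>>', '<<f4k>>', '<<d584>>', '<<160b>>']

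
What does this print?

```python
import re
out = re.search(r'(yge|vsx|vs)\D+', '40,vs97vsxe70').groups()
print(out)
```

`|` is ordered: at each position the engine commits to the first alternative that works.
Unlike `match`, `search` isn't anchored — it looks for the pattern anywhere in the string.
The match spans [7:11] → 'vsxe'.
Captured: group 1 = 'vsx'.

('vsx',)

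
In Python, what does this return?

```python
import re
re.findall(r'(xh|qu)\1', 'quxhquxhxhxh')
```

['xh']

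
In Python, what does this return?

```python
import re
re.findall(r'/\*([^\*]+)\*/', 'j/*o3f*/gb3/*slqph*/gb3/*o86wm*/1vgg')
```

['o3f', 'slqph', 'o86wm']

Matches: at [1:8] match '/*o3f*/', group 1 = 'o3f'; at [11:20] match '/*slqph*/', group 1 = 'slqph'; at [23:32] match '/*o86wm*/', group 1 = 'o86wm'.
With a single group, `findall` returns only what that group captured — 3 items.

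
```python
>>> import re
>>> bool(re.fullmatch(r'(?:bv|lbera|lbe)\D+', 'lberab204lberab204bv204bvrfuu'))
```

False

`re.fullmatch` requires the pattern to consume the entire string.
Here the string isn't matched end-to-end, so the call returns None, and `bool(None)` is False.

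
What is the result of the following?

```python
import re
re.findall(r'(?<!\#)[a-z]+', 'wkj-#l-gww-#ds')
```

['wkj', 'gww', 's']

Because the assertion is negative and zero-width, positions next to the forbidden text are skipped.
`findall` yields the raw match text (3 of them) because the pattern has no groups.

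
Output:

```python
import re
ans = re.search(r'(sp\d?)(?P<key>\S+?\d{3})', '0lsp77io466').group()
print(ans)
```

sp77io466

The match spans [2:11] → 'sp77io466'.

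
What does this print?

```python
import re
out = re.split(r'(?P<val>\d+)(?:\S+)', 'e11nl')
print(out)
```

['e', '11', '']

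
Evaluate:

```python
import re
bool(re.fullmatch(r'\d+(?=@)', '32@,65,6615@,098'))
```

For `fullmatch`, every character of the input must be accounted for by the pattern.
Here the string isn't matched end-to-end, so the call returns None, and `bool(None)` is False.

False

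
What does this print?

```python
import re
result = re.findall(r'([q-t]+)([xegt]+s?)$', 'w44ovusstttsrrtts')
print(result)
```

This matches one or more of a character in [q-t] (captured); then one or more of one of [xegt], then optionally a literal 's' (captured); then anchored at the end.
Scanning left to right: at [6:17] match 'sstttsrrtts', groups = ('sstttsrrt', 'ts').
`findall` packs the 2 group values into a tuple for every match.

[('sstttsrrt', 'ts')]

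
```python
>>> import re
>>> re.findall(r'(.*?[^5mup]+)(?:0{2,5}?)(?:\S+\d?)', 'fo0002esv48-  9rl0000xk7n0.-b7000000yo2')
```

The pattern matches zero or more of any character (lazy), then one or more of any character except [5mup] (captured); then 2 to 5 of a literal '0' (lazy) (non-capturing group); then one or more of a non-whitespace character, then optionally a digit (non-capturing group).
One capturing group, so `findall` returns just the captured substring from the one match — 1 in all.

['fo0002esv48-  9rl0000xk7n0.-b70000']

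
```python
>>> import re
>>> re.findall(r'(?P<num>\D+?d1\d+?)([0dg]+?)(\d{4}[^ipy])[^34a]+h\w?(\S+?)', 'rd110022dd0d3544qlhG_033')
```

[('rd110022', 'dd0d', '3544q', '_')]

This matches one or more of a non-digit (lazy), then the literal 'd1', then one or more of a digit (lazy) (captured as 'num'); then one or more of one of [0dg] (lazy) (captured); then exactly 4 of a digit, then any character except [ipy] (captured); then one or more of any character except [34a], then the literal 'h', then optionally a word character; then one or more of a non-whitespace character (lazy) (captured).
With the lazy modifier that quantifier settles for the fewest repetitions that let the rest of the pattern succeed (the atoms after it are unaffected and can still be greedy).
Matches: at [0:21] match 'rd110022dd0d3544qlhG_', groups = ('rd110022', 'dd0d', '3544q', '_').
4 groups means the one result is a tuple of 4 captured strings — 1 here.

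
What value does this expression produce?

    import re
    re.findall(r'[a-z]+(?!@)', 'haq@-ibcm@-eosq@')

['ha', 'ibc', 'eos']

`(?!…)`/`(?<!…)` only lets a position through if the neighbouring text does NOT match; no characters are consumed.
Walking the string: at [0:2] → 'ha'; at [5:8] → 'ibc'; at [11:14] → 'eos'.
`findall` yields the raw match text (3 of them) because the pattern has no groups.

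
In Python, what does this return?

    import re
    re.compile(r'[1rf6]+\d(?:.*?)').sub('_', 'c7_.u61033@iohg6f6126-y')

This matches one or more of one of [1rf6], then a digit; then zero or more of any character (lazy) (non-capturing group).
Because the quantifier is non-greedy, it stops expanding at the earliest point where the rest of the pattern can succeed.
Matches: at [5:8] → '610'; at [15:20] → '6f612'.
`sub` substitutes '_' at each match site.

'c7_.u_33@iohg_6-y'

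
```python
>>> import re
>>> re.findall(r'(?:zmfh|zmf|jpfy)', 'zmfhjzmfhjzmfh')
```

`|` is ordered: at each position the engine commits to the first alternative that works.
Since nothing is captured, `findall` lists the 3 matched substrings directly.

['zmfh', 'zmfh', 'zmfh']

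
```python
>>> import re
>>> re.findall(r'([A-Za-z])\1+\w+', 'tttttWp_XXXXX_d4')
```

`\1` has to match the exact text group 1 already captured.
Walking the string: at [0:16] match 'tttttWp_XXXXX_d4', group 1 = 't'.
With a single group, `findall` returns only what that group captured — 1 item.

['t']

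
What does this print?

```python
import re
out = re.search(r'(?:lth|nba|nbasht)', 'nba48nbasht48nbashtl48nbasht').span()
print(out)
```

Unlike `match`, `search` isn't anchored — it looks for the pattern anywhere in the string.
The match spans [0:3] → 'nba'.

(0, 3)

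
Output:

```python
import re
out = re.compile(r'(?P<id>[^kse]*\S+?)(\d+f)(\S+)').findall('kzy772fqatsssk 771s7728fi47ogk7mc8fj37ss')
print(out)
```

This matches zero or more of any character except [kse], then one or more of a non-whitespace character (lazy) (captured as 'id'); then one or more of a digit, then a literal 'f' (captured); then one or more of a non-whitespace character (captured).
With the lazy modifier that quantifier settles for the fewest repetitions that let the rest of the pattern succeed (the atoms after it are unaffected and can still be greedy).
Matches: at [0:14] match 'kzy772fqatsssk', groups = ('kzy', '772f', 'qatsssk'); at [14:40] match ' 771s7728fi47ogk7mc8fj37ss', groups = (' 771s', '7728f', 'i47ogk7mc8fj37ss').
3 groups means each result is a tuple of 3 captured strings — 2 here.

[('kzy', '772f', 'qatsssk'), (' 771s', '7728f', 'i47ogk7mc8fj37ss')]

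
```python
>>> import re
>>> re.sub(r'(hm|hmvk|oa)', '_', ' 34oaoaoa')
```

' 34___'

Matches: at [3:5] → 'oa'; at [5:7] → 'oa'; at [7:9] → 'oa'.
Each match is replaced by '_'.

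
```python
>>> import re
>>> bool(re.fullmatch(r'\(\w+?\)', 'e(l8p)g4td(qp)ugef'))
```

False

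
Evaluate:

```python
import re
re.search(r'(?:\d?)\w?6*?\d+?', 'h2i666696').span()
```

(0, 2)

The pattern matches optionally a digit (non-capturing group); then optionally a word character, then zero or more of a literal '6' (lazy), then one or more of a digit (lazy).
The match spans [0:2] → 'h2'.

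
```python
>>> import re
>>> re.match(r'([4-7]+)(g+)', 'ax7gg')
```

None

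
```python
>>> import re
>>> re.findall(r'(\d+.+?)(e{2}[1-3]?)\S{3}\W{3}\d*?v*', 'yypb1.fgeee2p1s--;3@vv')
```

This matches one or more of a digit, then one or more of any character (lazy) (captured); then exactly 2 of the literal 'e', then optionally a character in [1-3] (captured); then exactly 3 of a non-whitespace character, then exactly 3 of a non-word character; then zero or more of a digit (lazy), then zero or more of the literal 'v'.
Matches: at [4:18] match '1.fgeee2p1s--;', groups = ('1.fge', 'ee2').
2 groups means the one result is a tuple of 2 captured strings — 1 here.

[('1.fge', 'ee2')]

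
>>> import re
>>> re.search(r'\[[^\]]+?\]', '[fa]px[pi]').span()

Unlike `match`, `search` isn't anchored — it looks for the pattern anywhere in the string.
The match spans [0:4] → '[fa]'.

(0, 4)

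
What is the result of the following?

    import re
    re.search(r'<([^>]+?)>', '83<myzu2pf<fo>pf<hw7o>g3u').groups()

`re.search` tries every starting position until one works.
The match spans [2:14] → '<myzu2pf<fo>'.
Captured: group 1 = 'myzu2pf<fo'.

('myzu2pf<fo',)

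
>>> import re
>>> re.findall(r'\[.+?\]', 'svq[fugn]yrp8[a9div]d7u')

A `+?`/`*?`/`{m,n}?` starts at its minimum and grows only as far as needed for what follows to match.
Matches: at [3:9] → '[fugn]'; at [13:20] → '[a9div]'.
`findall` yields the raw match text (2 of them) because the pattern has no groups.

['[fugn]', '[a9div]']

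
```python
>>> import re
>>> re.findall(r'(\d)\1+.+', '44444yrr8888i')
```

`\1` is not a pattern — it's the concrete string captured by group 1, re-applied verbatim.
Matches: at [0:13] match '44444yrr8888i', group 1 = '4'.
One capturing group, so `findall` returns just the captured substring from the one match — 1 in all.

['4']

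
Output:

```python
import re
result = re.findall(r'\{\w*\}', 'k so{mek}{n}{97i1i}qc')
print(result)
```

['{mek}', '{n}', '{97i1i}']

With no groups in the pattern, `findall` gives back each whole match — 3 here.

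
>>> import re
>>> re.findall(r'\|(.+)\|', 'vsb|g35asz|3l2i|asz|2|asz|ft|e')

Scanning left to right: at [3:29] match '|g35asz|3l2i|asz|2|asz|ft|', group 1 = 'g35asz|3l2i|asz|2|asz|ft'.
One capturing group, so `findall` returns just the captured substring from the one match — 1 in all.

['g35asz|3l2i|asz|2|asz|ft']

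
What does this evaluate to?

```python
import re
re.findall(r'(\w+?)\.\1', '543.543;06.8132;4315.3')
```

`\1` has to match the exact text group 1 already captured.
With a single group, `findall` returns only what that group captured — 1 item.

['543']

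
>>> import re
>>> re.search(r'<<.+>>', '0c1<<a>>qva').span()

`search` walks the string left to right and returns the first match it finds.
The match spans [3:8] → '<<a>>'.

(3, 8)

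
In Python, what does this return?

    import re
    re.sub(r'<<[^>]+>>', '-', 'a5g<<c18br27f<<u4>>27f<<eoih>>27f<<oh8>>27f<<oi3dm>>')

`sub` substitutes '-' at each match site.

'a5g-27f-27f-27f-'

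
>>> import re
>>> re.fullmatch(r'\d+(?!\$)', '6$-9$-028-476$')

Because the assertion is negative and zero-width, positions next to the forbidden text are skipped.
`re.fullmatch` is like wrapping the pattern in `^…$` (in single-line mode).
Here the pattern can't cover the whole string, so the call returns None.

None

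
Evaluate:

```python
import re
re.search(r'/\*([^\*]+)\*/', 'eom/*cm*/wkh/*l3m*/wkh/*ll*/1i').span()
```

(3, 9)

`re.search` tries every starting position until one works.
The match spans [3:9] → '/*cm*/'.
Captured: group 1 = 'cm'.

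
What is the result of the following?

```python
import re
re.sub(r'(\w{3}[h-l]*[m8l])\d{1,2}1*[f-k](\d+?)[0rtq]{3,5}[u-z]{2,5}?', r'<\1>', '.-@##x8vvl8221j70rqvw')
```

'.-@##x<8vvl8>'

This matches exactly 3 of a word character, then zero or more of a character in [h-l], then one of [m8l] (captured); then 1 to 2 of a digit, then zero or more of a literal '1', then a character in [f-k]; then one or more of a digit (lazy) (captured); then 3 to 5 of one of [0rtq], then 2 to 5 of a character in [u-z] (lazy).
Matches: at [6:21] → '8vvl8221j70rqvw'.
`\1` in the replacement pulls in group 1's text for each match.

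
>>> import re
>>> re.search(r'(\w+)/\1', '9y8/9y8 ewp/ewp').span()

(0, 7)

`\1` has to match the exact text group 1 already captured.
`re.search` scans for the first position where the pattern succeeds.
The match spans [0:7] → '9y8/9y8'.
Captured: group 1 = '9y8'.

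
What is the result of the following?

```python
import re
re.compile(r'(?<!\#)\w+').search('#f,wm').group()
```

'wm'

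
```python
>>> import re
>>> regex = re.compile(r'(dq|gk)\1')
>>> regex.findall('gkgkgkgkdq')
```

`\1` has to match the exact text group 1 already captured.
Because there's exactly one group, `findall` drops the full match and keeps group 1 from each hit.

['gk', 'gk']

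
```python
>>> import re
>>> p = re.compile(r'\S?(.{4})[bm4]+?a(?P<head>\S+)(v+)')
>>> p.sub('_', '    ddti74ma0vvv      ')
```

Each match is replaced by '_'.

'    _      '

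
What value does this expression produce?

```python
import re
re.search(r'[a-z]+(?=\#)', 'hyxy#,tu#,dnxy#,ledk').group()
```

'hyxy'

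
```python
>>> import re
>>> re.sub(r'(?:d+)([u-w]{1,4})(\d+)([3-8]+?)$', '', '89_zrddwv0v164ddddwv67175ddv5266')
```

'89_zrddwv0v164ddddwv67175'

The pattern matches one or more of a literal 'd' (non-capturing group); then 1 to 4 of a character in [u-w] (captured); then one or more of a digit (captured); then one or more of a character in [3-8] (lazy) (captured); then anchored at the end.
Matches: at [25:32] → 'ddv5266'.
`sub` substitutes '' at each match site.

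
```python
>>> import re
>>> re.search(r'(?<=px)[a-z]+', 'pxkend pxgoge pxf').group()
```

'kend'

Because the assertion is zero-width, the text it checks is not consumed and won't appear in the result.
Unlike `match`, `search` isn't anchored — it looks for the pattern anywhere in the string.
The match spans [2:6] → 'kend'.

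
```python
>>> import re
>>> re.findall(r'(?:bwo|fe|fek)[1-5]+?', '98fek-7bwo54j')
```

Since nothing is captured, `findall` lists the 1 matched substring directly.

['bwo5']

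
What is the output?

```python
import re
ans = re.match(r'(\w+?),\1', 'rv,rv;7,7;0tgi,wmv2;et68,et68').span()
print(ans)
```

`match` is anchored at position 0; if the pattern doesn't fit there, it returns None.
The match spans [0:5] → 'rv,rv'.

(0, 5)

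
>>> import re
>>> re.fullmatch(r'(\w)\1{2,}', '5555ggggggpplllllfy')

None

`re.fullmatch` is like wrapping the pattern in `^…$` (in single-line mode).
Here there's no way to consume every character, so the call returns None.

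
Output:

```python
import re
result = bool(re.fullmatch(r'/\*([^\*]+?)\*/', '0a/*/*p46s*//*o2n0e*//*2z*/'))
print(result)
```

False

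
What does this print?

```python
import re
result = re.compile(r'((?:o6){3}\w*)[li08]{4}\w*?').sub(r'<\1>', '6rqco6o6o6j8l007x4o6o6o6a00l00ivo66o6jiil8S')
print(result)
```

6rqc<o6o6o6j8l007x4o6o6o6a00l00ivo66o6j>S

This matches the literal 'o6' repeated 3 times, then zero or more of a word character (captured); then exactly 4 of one of [li08], then zero or more of a word character (lazy).
With the lazy modifier that quantifier settles for the fewest repetitions that let the rest of the pattern succeed (the atoms after it are unaffected and can still be greedy).
Matches: at [4:42] → 'o6o6o6j8l007x4o6o6o6a00l00ivo66o6jiil8'.
Each match is replaced using the text its own group 1 captured.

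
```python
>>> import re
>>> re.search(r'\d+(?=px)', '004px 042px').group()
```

'004'

The `(?=…)`/`(?<=…)` assertion just peeks at neighbouring text; it doesn't advance the match position.
`re.search` tries every starting position until one works.
The match spans [0:3] → '004'.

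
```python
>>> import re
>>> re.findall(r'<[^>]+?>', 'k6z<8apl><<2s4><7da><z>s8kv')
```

Scanning left to right: at [3:9] → '<8apl>'; at [9:15] → '<<2s4>'; at [15:20] → '<7da>'; at [20:23] → '<z>'.
No capturing groups, so `findall` returns the 4 full match strings.

['<8apl>', '<<2s4>', '<7da>', '<z>']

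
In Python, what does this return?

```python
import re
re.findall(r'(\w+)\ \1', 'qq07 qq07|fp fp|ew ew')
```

After group 1 captures some text, `\1` only succeeds where that same text appears again.
With a single group, `findall` returns only what that group captured — 3 items.

['qq07', 'fp', 'ew']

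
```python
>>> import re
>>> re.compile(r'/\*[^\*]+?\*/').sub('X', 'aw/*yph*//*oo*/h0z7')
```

Matches: at [2:9] → '/*yph*/'; at [9:15] → '/*oo*/'.
Every occurrence is swapped for 'X'.

'awXXh0z7'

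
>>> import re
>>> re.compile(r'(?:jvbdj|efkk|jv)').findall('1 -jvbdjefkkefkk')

['jvbdj', 'efkk', 'efkk']

Alternation tries branches left to right and keeps the first one that lets the overall match succeed at that position.
Walking the string: at [3:8] → 'jvbdj'; at [8:12] → 'efkk'; at [12:16] → 'efkk'.
With no groups in the pattern, `findall` gives back each whole match — 3 here.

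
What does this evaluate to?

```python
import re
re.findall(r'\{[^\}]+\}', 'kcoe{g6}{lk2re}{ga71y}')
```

With no groups in the pattern, `findall` gives back each whole match — 3 here.

['{g6}', '{lk2re}', '{ga71y}']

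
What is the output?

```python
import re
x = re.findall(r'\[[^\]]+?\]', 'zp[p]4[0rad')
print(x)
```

With no groups in the pattern, `findall` gives back each whole match — 1 here.

['[p]']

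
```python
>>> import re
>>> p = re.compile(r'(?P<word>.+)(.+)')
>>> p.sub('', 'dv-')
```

''

This matches one or more of any character (captured as 'word'); then one or more of any character (captured).
Matches: at [0:3] → 'dv-'.
Every occurrence is swapped for ''.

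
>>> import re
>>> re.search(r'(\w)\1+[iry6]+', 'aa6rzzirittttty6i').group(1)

'a'

The backreference `\1` re-matches whatever the first group consumed, character for character.
`re.search` tries every starting position until one works.
The match spans [0:4] → 'aa6r'.
Captured: group 1 = 'a'.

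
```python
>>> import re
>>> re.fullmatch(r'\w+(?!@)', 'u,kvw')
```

None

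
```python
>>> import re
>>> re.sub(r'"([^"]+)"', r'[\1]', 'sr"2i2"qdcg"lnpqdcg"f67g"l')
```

`\1` in the replacement pulls in group 1's text for each match.

'sr[2i2]qdcg[lnpqdcg]f67g"l'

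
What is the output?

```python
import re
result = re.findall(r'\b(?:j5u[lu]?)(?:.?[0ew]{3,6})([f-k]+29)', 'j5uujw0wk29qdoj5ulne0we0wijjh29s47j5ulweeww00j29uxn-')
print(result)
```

This matches a word boundary (`\b`, zero-width); then the literal 'j5u', then optionally one of [lu] (non-capturing group); then optionally any character, then 3 to 6 of one of [0ew] (non-capturing group); then one or more of a character in [f-k], then the literal '29' (captured).
One capturing group, so `findall` returns just the captured substring from the one match — 1 in all.

['k29']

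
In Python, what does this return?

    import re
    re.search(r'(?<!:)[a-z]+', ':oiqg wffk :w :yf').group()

'iqg'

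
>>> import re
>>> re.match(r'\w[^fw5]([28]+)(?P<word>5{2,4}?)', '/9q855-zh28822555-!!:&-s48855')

None

Pattern: a word character, then any character except [fw5]; then one or more of one of [28] (captured); then 2 to 4 of a literal '5' (lazy) (captured as 'word').
`re.match` won't scan ahead — the pattern has to work from the very first character.
Here the string doesn't start with a match, so the call returns None.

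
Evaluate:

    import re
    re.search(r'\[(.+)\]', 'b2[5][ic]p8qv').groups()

('5][ic',)

The match spans [2:9] → '[5][ic]'.
Captured: group 1 = '5][ic'.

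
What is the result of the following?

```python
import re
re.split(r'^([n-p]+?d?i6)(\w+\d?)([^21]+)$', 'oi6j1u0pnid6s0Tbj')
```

['', 'oi6', 'j1u0pnid6s0Tb', 'j', '']

This matches anchored at the start of the string; then one or more of a character in [n-p] (lazy), then optionally a literal 'd', then the literal 'i6' (captured); then one or more of a word character, then optionally a digit (captured); then one or more of any character except [21] (captured); then anchored at the end.
`re.split` interleaves the captured-group text with the surrounding fragments.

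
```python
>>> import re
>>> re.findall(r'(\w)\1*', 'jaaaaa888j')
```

A backreference is literal: `\1` must see the identical characters the first group matched.
Walking the string: at [0:1] match 'j', group 1 = 'j'; at [1:6] match 'aaaaa', group 1 = 'a'; at [6:9] match '888', group 1 = '8'; at [9:10] match 'j', group 1 = 'j'.
Because there's exactly one group, `findall` drops the full match and keeps group 1 from each hit.

['j', 'a', '8', 'j']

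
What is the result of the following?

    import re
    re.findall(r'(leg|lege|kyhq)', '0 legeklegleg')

['leg', 'leg', 'leg']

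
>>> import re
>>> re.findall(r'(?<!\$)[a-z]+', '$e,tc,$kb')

The negative lookaround is zero-width — it rules out positions where the adjacent text would match, without consuming anything.
Matches: at [3:5] → 'tc'; at [8:9] → 'b'.
With no groups in the pattern, `findall` gives back each whole match — 2 here.

['tc', 'b']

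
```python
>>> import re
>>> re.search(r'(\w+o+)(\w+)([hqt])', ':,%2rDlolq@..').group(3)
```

'q'

The match spans [3:10] → '2rDlolq'.
Captured: group 1 = '2rDlo', group 2 = 'l', group 3 = 'q'.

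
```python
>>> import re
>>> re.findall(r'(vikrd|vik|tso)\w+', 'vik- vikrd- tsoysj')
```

['vik', 'tso']

With a single group, `findall` returns only what that group captured — 2 items.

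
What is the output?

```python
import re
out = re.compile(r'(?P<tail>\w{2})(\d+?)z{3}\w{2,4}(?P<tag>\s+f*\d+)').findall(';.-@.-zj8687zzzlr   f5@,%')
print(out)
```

[('zj', '8687', '   f5')]

Pattern: exactly 2 of a word character (captured as 'tail'); then one or more of a digit (lazy) (captured); then exactly 3 of the literal 'z', then 2 to 4 of a word character; then one or more of whitespace, then zero or more of a literal 'f', then one or more of a digit (captured as 'tag').
Scanning left to right: at [6:22] match 'zj8687zzzlr   f5', groups = ('zj', '8687', '   f5').
3 groups means the one result is a tuple of 3 captured strings — 1 here.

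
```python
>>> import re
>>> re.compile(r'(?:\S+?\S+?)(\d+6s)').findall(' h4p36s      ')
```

['36s']

This matches one or more of a non-whitespace character (lazy), then one or more of a non-whitespace character (lazy) (non-capturing group); then one or more of a digit, then the literal '6s' (captured).
Walking the string: at [1:7] match 'h4p36s', group 1 = '36s'.
One capturing group, so `findall` returns just the captured substring from the one match — 1 in all.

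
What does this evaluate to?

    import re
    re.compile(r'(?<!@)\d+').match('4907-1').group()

A negative assertion filters positions out without eating any characters.
`re.match` won't scan ahead — the pattern has to work from the very first character.
The match spans [0:4] → '4907'.

'4907'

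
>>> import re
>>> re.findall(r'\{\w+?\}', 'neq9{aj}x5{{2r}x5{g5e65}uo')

Walking the string: at [4:8] → '{aj}'; at [11:15] → '{2r}'; at [17:24] → '{g5e65}'.
Since nothing is captured, `findall` lists the 3 matched substrings directly.

['{aj}', '{2r}', '{g5e65}']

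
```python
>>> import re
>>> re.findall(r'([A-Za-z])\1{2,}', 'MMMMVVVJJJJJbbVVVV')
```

['M', 'V', 'J', 'V']

`\1` is not a pattern — it's the concrete string captured by group 1, re-applied verbatim.
Because there's exactly one group, `findall` drops the full match and keeps group 1 from each hit.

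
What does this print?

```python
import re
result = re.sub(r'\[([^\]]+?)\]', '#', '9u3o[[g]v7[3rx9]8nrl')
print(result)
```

Matches: at [4:8] → '[[g]'; at [10:16] → '[3rx9]'.
Each match is replaced by '#'.

9u3o#v7#8nrl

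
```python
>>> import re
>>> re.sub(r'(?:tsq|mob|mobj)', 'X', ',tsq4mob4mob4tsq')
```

Matches: at [1:4] → 'tsq'; at [5:8] → 'mob'; at [9:12] → 'mob'; at [13:16] → 'tsq'.
`sub` substitutes 'X' at each match site.

',X4X4X4X'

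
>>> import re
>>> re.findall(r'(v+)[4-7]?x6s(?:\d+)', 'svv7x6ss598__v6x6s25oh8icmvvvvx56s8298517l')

['v']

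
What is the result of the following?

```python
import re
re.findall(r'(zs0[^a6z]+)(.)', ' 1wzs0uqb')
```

Pattern: the literal 'zs0', then one or more of any character except [a6z] (captured); then any character (captured).
2 groups means the one result is a tuple of 2 captured strings — 1 here.

[('zs0uq', 'b')]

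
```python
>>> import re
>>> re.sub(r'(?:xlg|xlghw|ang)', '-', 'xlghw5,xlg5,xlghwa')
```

Alternation isn't longest-match — the leftmost alternative that fits at this position is chosen.
Matches: at [0:3] → 'xlg'; at [7:10] → 'xlg'; at [12:15] → 'xlg'.
`sub` substitutes '-' at each match site.

'-hw5,-5,-hwa'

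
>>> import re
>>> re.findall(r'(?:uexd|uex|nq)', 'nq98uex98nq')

['nq', 'uex', 'nq']

No capturing groups, so `findall` returns the 3 full match strings.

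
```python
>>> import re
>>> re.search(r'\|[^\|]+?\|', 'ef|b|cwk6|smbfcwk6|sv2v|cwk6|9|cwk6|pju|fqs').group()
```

Unlike `match`, `search` isn't anchored — it looks for the pattern anywhere in the string.
The match spans [2:5] → '|b|'.

'|b|'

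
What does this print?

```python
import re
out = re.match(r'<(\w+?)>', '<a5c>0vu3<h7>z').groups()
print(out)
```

('a5c',)

The match spans [0:5] → '<a5c>'.
Captured: group 1 = 'a5c'.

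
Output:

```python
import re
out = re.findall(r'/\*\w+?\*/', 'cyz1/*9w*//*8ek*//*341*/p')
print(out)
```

['/*9w*/', '/*8ek*/', '/*341*/']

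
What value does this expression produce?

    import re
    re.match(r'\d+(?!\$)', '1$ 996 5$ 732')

None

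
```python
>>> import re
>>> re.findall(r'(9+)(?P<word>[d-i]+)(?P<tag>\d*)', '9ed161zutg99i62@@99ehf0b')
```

This matches one or more of a literal '9' (captured); then one or more of a character in [d-i] (captured as 'word'); then zero or more of a digit (captured as 'tag').
Scanning left to right: at [0:6] match '9ed161', groups = ('9', 'ed', '161'); at [10:15] match '99i62', groups = ('99', 'i', '62'); at [17:23] match '99ehf0', groups = ('99', 'ehf', '0').
`findall` packs the 3 group values into a tuple for every match.

[('9', 'ed', '161'), ('99', 'i', '62'), ('99', 'ehf', '0')]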